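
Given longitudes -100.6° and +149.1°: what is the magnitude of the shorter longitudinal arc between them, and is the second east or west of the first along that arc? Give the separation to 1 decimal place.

Raw difference: 149.1 − -100.6 = 249.7°.
Normalise into (−180°, 180°]: 249.7° − 360° = -110.3°.
Negative ⇒ the second point lies to the west; separation 110.3°.

110.3° west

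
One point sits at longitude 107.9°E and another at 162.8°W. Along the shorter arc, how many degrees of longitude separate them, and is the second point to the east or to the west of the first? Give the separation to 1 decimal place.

Raw difference: -162.8 − 107.9 = -270.7°.
Normalise into (−180°, 180°]: -270.7° + 360° = 89.3°.
Positive ⇒ the second point lies to the east; separation 89.3°.

89.3° east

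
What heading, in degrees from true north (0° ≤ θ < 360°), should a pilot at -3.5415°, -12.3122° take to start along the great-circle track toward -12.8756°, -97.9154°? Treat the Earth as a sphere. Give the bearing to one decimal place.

Δλ = -97.9154 − -12.3122 = -85.6032°.
θ = atan2( sin Δλ · cos φ₂ , cos φ₁ · sin φ₂ − sin φ₁ · cos φ₂ · cos Δλ )
  = atan2(-0.97199, -0.21779) = -102.630° → normalised to [0°, 360°): 257.370°.

257.4°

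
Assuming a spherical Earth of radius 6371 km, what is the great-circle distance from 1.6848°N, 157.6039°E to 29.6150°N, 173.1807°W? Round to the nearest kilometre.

Δλ = -173.1807 − 157.6039 = -330.7846°; wrapped into (−180°, 180°]: 29.2154°.
Δφ = 29.6150 − 1.6848 = 27.9302°.
a = sin²(Δφ/2) + cos φ₁ · cos φ₂ · sin²(Δλ/2) = 0.113512.
c = 2·atan2(√a, √(1−a)) = 0.68728 rad → d = 6371·c ≈ 4378.65 km.

4379 km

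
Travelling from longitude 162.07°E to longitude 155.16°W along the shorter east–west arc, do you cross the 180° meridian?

Naïve |-155.16 − 162.07| = 317.23° > 180°, so the shorter arc goes the other way round — across 180°.
Signed shortest Δλ = ((-155.16 − 162.07 + 180) mod 360) − 180 = 42.77°.
Going east by 42.77° from +162.07° passes through 180° before reaching -155.16°.

Yes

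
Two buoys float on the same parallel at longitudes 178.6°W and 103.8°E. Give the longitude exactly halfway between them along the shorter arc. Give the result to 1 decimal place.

Signed shortest Δλ from -178.6° to +103.8° is -77.6°.
Midpoint longitude = -178.6° + (-77.6°)/2 = -178.6° − 38.8° = -217.4°.
Normalise into (−180°, 180°]: +142.6°.
(The naïve average (-178.6 + +103.8)/2 = -37.4° is on the wrong side of the globe.)

142.6°E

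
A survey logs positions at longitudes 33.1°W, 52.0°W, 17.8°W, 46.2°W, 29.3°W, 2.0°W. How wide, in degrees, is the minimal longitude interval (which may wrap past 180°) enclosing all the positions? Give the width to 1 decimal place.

50.0°

Sort the longitudes: -52.0°, -46.2°, -33.1°, -29.3°, -17.8°, -2.0°.
Eastward gaps between consecutive values (wrapping around): 5.8°, 13.1°, 3.8°, 11.5°, 15.8°, 310.0°.
Largest gap = 310.0° ⇒ minimal covering band is its complement: 360° − 310.0° = 50.0°.
Band runs from -52.0° eastward to -2.0°.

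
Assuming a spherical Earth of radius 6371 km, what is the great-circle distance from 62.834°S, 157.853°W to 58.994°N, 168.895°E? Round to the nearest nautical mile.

7473 nmi

Δλ = 168.895 − -157.853 = 326.748°; wrapped into (−180°, 180°]: -33.252°.
Δφ = 58.994 − -62.834 = 121.828°.
a = sin²(Δφ/2) + cos φ₁ · cos φ₂ · sin²(Δλ/2) = 0.782940.
c = 2·atan2(√a, √(1−a)) = 2.17230 rad → d = 6371·c ≈ 13839.70 km ≈ 7472.84 nmi.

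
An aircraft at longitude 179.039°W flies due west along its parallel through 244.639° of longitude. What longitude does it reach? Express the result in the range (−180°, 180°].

63.678°W

Start at -179.039°; shift −244.639° → -423.678°.
-423.678° lies outside (−180°, 180°]; add 360° → -63.678°.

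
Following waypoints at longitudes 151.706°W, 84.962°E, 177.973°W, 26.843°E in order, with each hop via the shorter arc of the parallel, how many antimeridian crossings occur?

3

Leg 1: -151.706° → +84.962°, shortest Δλ = -123.332° (west) — crosses 180°.
Leg 2: +84.962° → -177.973°, shortest Δλ = 97.065° (east) — crosses 180°.
Leg 3: -177.973° → +26.843°, shortest Δλ = -155.184° (west) — crosses 180°.
Total crossings: 3.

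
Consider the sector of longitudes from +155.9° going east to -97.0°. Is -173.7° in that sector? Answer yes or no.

Yes

Band width going east from +155.9° to -97.0°: ((-97.0 − 155.9) mod 360) = 107.1°.
Offset of -173.7° east of the west edge: ((-173.7 − 155.9) mod 360) = 30.4°.
30.4° ≤ 107.1° ⇒ inside.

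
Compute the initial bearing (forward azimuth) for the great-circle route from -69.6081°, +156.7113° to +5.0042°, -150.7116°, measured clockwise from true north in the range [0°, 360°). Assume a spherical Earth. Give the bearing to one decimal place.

Δλ = -150.7116 − 156.7113 = -307.4229°; wrapped into (−180°, 180°]: 52.5771°.
θ = atan2( sin Δλ · cos φ₂ , cos φ₁ · sin φ₂ − sin φ₁ · cos φ₂ · cos Δλ )
  = atan2(0.79114, 0.59783) = 52.923° → normalised to [0°, 360°): 52.923°.

52.9°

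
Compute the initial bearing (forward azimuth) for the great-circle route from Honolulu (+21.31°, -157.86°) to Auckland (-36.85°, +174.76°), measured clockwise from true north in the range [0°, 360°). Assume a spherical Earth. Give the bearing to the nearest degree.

204°

Δλ = 174.76 − -157.86 = 332.62°; wrapped into (−180°, 180°]: -27.38°.
θ = atan2( sin Δλ · cos φ₂ , cos φ₁ · sin φ₂ − sin φ₁ · cos φ₂ · cos Δλ )
  = atan2(-0.36801, -0.81695) = -155.750° → normalised to [0°, 360°): 204.250°.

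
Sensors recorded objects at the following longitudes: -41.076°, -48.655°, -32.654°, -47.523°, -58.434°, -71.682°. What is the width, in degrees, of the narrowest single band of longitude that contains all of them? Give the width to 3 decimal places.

Sort the longitudes: -71.682°, -58.434°, -48.655°, -47.523°, -41.076°, -32.654°.
Eastward gaps between consecutive values (wrapping around): 13.248°, 9.779°, 1.132°, 6.447°, 8.422°, 320.972°.
Largest gap = 320.972° ⇒ minimal covering band is its complement: 360° − 320.972° = 39.028°.
Band runs from -71.682° eastward to -32.654°.

39.028°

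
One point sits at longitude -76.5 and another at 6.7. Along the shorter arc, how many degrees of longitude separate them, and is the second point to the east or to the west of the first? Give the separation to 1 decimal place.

83.2° east

Raw difference: 6.7 − -76.5 = 83.2°.
Normalise into (−180°, 180°]: 83.2° stays 83.2°.
Positive ⇒ the second point lies to the east; separation 83.2°.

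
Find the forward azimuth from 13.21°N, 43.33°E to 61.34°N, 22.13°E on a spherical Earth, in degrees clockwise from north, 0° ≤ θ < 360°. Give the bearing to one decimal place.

347.0°

Δλ = 22.13 − 43.33 = -21.20°.
θ = atan2( sin Δλ · cos φ₂ , cos φ₁ · sin φ₂ − sin φ₁ · cos φ₂ · cos Δλ )
  = atan2(-0.17344, 0.75208) = -12.986° → normalised to [0°, 360°): 347.014°.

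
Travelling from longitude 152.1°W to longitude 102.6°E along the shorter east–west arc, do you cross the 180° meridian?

Yes

Naïve |102.6 − -152.1| = 254.7° > 180°, so the shorter arc goes the other way round — across 180°.
Signed shortest Δλ = ((102.6 − -152.1 + 180) mod 360) − 180 = -105.3°.
Going west by 105.3° from -152.1° passes through 180° before reaching +102.6°.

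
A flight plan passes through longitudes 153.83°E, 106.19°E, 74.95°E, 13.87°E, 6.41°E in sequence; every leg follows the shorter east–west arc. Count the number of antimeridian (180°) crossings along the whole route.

0

Leg 1: +153.83° → +106.19°, shortest Δλ = -47.64° (west) — does not cross 180°.
Leg 2: +106.19° → +74.95°, shortest Δλ = -31.24° (west) — does not cross 180°.
Leg 3: +74.95° → +13.87°, shortest Δλ = -61.08° (west) — does not cross 180°.
Leg 4: +13.87° → +6.41°, shortest Δλ = -7.46° (west) — does not cross 180°.
Total crossings: 0.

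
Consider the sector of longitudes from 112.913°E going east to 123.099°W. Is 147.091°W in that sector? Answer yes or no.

Yes

Band width going east from +112.913° to -123.099°: ((-123.099 − 112.913) mod 360) = 123.988°.
Offset of -147.091° east of the west edge: ((-147.091 − 112.913) mod 360) = 99.996°.
99.996° ≤ 123.988° ⇒ inside.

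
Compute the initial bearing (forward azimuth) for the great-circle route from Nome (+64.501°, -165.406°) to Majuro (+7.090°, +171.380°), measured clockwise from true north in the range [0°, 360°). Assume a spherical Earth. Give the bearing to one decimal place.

Δλ = 171.380 − -165.406 = 336.786°; wrapped into (−180°, 180°]: -23.214°.
θ = atan2( sin Δλ · cos φ₂ , cos φ₁ · sin φ₂ − sin φ₁ · cos φ₂ · cos Δλ )
  = atan2(-0.39115, -0.77004) = -153.071° → normalised to [0°, 360°): 206.929°.

206.9°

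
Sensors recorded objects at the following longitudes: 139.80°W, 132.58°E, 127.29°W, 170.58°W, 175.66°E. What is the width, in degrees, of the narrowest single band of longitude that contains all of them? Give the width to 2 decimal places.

100.13°

Sort the longitudes: -170.58°, -139.80°, -127.29°, +132.58°, +175.66°.
Eastward gaps between consecutive values (wrapping around): 30.78°, 12.51°, 259.87°, 43.08°, 13.76°.
Largest gap = 259.87° ⇒ minimal covering band is its complement: 360° − 259.87° = 100.13°.
Band runs from +132.58° eastward to -127.29°, crossing the antimeridian.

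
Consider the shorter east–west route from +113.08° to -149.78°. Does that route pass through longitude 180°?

Yes

Naïve |-149.78 − 113.08| = 262.86° > 180°, so the shorter arc goes the other way round — across 180°.
Signed shortest Δλ = ((-149.78 − 113.08 + 180) mod 360) − 180 = 97.14°.
Going east by 97.14° from +113.08° passes through 180° before reaching -149.78°.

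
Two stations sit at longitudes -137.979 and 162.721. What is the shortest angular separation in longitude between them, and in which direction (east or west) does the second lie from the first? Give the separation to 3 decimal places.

Raw difference: 162.721 − -137.979 = 300.7°.
Normalise into (−180°, 180°]: 300.7° − 360° = -59.3°.
Negative ⇒ the second point lies to the west; separation 59.300°.

59.300° west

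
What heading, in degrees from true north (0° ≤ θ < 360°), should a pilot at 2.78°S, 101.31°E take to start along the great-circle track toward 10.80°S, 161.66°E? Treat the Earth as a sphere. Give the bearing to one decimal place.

100.8°

Δλ = 161.66 − 101.31 = 60.35°.
θ = atan2( sin Δλ · cos φ₂ , cos φ₁ · sin φ₂ − sin φ₁ · cos φ₂ · cos Δλ )
  = atan2(0.85367, -0.16359) = 100.848° → normalised to [0°, 360°): 100.848°.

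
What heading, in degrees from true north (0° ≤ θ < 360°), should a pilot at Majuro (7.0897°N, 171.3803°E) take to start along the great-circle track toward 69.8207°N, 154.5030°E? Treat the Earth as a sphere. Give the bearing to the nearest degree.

354°

Δλ = 154.5030 − 171.3803 = -16.8773°.
θ = atan2( sin Δλ · cos φ₂ , cos φ₁ · sin φ₂ − sin φ₁ · cos φ₂ · cos Δλ )
  = atan2(-0.10015, 0.89070) = -6.415° → normalised to [0°, 360°): 353.585°.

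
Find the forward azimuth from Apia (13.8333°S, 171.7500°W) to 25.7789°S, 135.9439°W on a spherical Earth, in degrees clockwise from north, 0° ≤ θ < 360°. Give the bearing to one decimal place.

115.2°

Δλ = -135.9439 − -171.7500 = 35.8061°.
θ = atan2( sin Δλ · cos φ₂ , cos φ₁ · sin φ₂ − sin φ₁ · cos φ₂ · cos Δλ )
  = atan2(0.52682, -0.24767) = 115.180° → normalised to [0°, 360°): 115.180°.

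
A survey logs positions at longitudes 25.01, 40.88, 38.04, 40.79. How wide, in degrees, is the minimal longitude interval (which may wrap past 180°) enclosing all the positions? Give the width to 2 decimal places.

Sort the longitudes: +25.01°, +38.04°, +40.79°, +40.88°.
Eastward gaps between consecutive values (wrapping around): 13.03°, 2.75°, 0.09°, 344.13°.
Largest gap = 344.13° ⇒ minimal covering band is its complement: 360° − 344.13° = 15.87°.
Band runs from +25.01° eastward to +40.88°.

15.87°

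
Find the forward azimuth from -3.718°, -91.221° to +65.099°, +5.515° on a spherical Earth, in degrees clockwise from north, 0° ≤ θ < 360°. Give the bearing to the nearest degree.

Δλ = 5.515 − -91.221 = 96.736°.
θ = atan2( sin Δλ · cos φ₂ , cos φ₁ · sin φ₂ − sin φ₁ · cos φ₂ · cos Δλ )
  = atan2(0.41815, 0.90193) = 24.873° → normalised to [0°, 360°): 24.873°.

25°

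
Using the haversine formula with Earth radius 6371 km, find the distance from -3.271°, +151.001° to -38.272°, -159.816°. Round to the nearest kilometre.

6315 km

Δλ = -159.816 − 151.001 = -310.817°; wrapped into (−180°, 180°]: 49.183°.
Δφ = -38.272 − -3.271 = -35.001°.
a = sin²(Δφ/2) + cos φ₁ · cos φ₂ · sin²(Δλ/2) = 0.226165.
c = 2·atan2(√a, √(1−a)) = 0.99122 rad → d = 6371·c ≈ 6315.07 km.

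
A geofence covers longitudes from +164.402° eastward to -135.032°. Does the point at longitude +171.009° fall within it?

Band width going east from +164.402° to -135.032°: ((-135.032 − 164.402) mod 360) = 60.566°.
Offset of +171.009° east of the west edge: ((171.009 − 164.402) mod 360) = 6.607°.
6.607° ≤ 60.566° ⇒ inside.

Yes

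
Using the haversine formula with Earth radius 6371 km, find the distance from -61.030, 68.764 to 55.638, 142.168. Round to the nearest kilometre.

Δλ = 142.168 − 68.764 = 73.404°.
Δφ = 55.638 − -61.030 = 116.668°.
a = sin²(Δφ/2) + cos φ₁ · cos φ₂ · sin²(Δλ/2) = 0.822058.
c = 2·atan2(√a, √(1−a)) = 2.27066 rad → d = 6371·c ≈ 14466.39 km.

14466 km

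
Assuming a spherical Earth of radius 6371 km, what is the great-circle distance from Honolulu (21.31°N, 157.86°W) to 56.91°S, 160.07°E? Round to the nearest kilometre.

Δλ = 160.07 − -157.86 = 317.93°; wrapped into (−180°, 180°]: -42.07°.
Δφ = -56.91 − 21.31 = -78.22°.
a = sin²(Δφ/2) + cos φ₁ · cos φ₂ · sin²(Δλ/2) = 0.463453.
c = 2·atan2(√a, √(1−a)) = 1.49764 rad → d = 6371·c ≈ 9541.44 km.

9541 km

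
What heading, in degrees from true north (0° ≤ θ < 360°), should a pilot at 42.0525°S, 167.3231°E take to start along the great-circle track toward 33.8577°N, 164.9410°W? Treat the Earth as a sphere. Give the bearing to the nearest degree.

23°

Δλ = -164.9410 − 167.3231 = -332.2641°; wrapped into (−180°, 180°]: 27.7359°.
θ = atan2( sin Δλ · cos φ₂ , cos φ₁ · sin φ₂ − sin φ₁ · cos φ₂ · cos Δλ )
  = atan2(0.38648, 0.90601) = 23.102° → normalised to [0°, 360°): 23.102°.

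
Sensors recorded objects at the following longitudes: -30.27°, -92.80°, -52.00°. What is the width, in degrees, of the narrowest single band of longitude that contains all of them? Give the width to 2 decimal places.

Sort the longitudes: -92.80°, -52.00°, -30.27°.
Eastward gaps between consecutive values (wrapping around): 40.80°, 21.73°, 297.47°.
Largest gap = 297.47° ⇒ minimal covering band is its complement: 360° − 297.47° = 62.53°.
Band runs from -92.80° eastward to -30.27°.

62.53°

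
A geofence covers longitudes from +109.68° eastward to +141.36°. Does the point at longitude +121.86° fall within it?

Yes

Band width going east from +109.68° to +141.36°: ((141.36 − 109.68) mod 360) = 31.68°.
Offset of +121.86° east of the west edge: ((121.86 − 109.68) mod 360) = 12.18°.
12.18° ≤ 31.68° ⇒ inside.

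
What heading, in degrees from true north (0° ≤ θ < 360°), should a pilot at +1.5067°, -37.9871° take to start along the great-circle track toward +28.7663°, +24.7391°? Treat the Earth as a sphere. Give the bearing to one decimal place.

58.9°

Δλ = 24.7391 − -37.9871 = 62.7262°.
θ = atan2( sin Δλ · cos φ₂ , cos φ₁ · sin φ₂ − sin φ₁ · cos φ₂ · cos Δλ )
  = atan2(0.77914, 0.47051) = 58.873° → normalised to [0°, 360°): 58.873°.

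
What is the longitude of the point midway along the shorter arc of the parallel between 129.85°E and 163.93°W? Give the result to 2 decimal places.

162.96°E

Signed shortest Δλ from +129.85° to -163.93° is +66.22°.
Midpoint longitude = +129.85° + (+66.22°)/2 = +129.85° + 33.11° = +162.96°.
(The naïve average (+129.85 + -163.93)/2 = -17.04° is on the wrong side of the globe.)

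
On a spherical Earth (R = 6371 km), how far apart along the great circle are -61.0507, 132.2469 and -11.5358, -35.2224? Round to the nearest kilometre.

11869 km

Δλ = -35.2224 − 132.2469 = -167.4693°.
Δφ = -11.5358 − -61.0507 = 49.5149°.
a = sin²(Δφ/2) + cos φ₁ · cos φ₂ · sin²(Δλ/2) = 0.643984.
c = 2·atan2(√a, √(1−a)) = 1.86290 rad → d = 6371·c ≈ 11868.54 km.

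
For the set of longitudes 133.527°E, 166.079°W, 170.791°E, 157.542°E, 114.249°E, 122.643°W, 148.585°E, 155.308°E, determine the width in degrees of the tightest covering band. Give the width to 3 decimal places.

Sort the longitudes: -166.079°, -122.643°, +114.249°, +133.527°, +148.585°, +155.308°, +157.542°, +170.791°.
Eastward gaps between consecutive values (wrapping around): 43.436°, 236.892°, 19.278°, 15.058°, 6.723°, 2.234°, 13.249°, 23.130°.
Largest gap = 236.892° ⇒ minimal covering band is its complement: 360° − 236.892° = 123.108°.
Band runs from +114.249° eastward to -122.643°, crossing the antimeridian.

123.108°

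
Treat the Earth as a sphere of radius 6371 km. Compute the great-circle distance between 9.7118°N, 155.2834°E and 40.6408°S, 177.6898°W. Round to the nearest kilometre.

6248 km

Δλ = -177.6898 − 155.2834 = -332.9732°; wrapped into (−180°, 180°]: 27.0268°.
Δφ = -40.6408 − 9.7118 = -50.3526°.
a = sin²(Δφ/2) + cos φ₁ · cos φ₂ · sin²(Δλ/2) = 0.221809.
c = 2·atan2(√a, √(1−a)) = 0.98077 rad → d = 6371·c ≈ 6248.49 km.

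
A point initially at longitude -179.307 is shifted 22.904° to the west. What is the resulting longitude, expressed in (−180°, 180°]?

+157.789°

Start at -179.307°; shift −22.904° → -202.211°.
-202.211° lies outside (−180°, 180°]; add 360° → +157.789°.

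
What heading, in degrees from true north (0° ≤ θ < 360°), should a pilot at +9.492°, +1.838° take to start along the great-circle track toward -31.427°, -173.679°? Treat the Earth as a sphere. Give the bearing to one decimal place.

Δλ = -173.679 − 1.838 = -175.517°.
θ = atan2( sin Δλ · cos φ₂ , cos φ₁ · sin φ₂ − sin φ₁ · cos φ₂ · cos Δλ )
  = atan2(-0.06670, -0.37399) = -169.888° → normalised to [0°, 360°): 190.112°.

190.1°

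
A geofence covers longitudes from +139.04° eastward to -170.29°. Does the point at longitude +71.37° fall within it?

Band width going east from +139.04° to -170.29°: ((-170.29 − 139.04) mod 360) = 50.67°.
Offset of +71.37° east of the west edge: ((71.37 − 139.04) mod 360) = 292.33°.
292.33° > 50.67° ⇒ outside.

No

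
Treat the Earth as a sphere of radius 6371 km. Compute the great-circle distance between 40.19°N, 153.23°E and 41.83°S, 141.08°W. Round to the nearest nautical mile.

Δλ = -141.08 − 153.23 = -294.31°; wrapped into (−180°, 180°]: 65.69°.
Δφ = -41.83 − 40.19 = -82.02°.
a = sin²(Δφ/2) + cos φ₁ · cos φ₂ · sin²(Δλ/2) = 0.598027.
c = 2·atan2(√a, √(1−a)) = 1.76813 rad → d = 6371·c ≈ 11264.74 km ≈ 6082.47 nmi.

6082 nmi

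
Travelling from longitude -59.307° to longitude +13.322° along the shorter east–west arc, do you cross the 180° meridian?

Signed shortest Δλ = ((13.322 − -59.307 + 180) mod 360) − 180 = 72.629°.
Going east by 72.629° from -59.307° reaches +13.322° without touching 180°.

No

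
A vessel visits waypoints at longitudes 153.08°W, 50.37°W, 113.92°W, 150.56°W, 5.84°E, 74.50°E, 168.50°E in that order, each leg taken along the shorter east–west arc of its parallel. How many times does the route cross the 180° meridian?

Leg 1: -153.08° → -50.37°, shortest Δλ = 102.71° (east) — does not cross 180°.
Leg 2: -50.37° → -113.92°, shortest Δλ = -63.55° (west) — does not cross 180°.
Leg 3: -113.92° → -150.56°, shortest Δλ = -36.64° (west) — does not cross 180°.
Leg 4: -150.56° → +5.84°, shortest Δλ = 156.4° (east) — does not cross 180°.
Leg 5: +5.84° → +74.50°, shortest Δλ = 68.66° (east) — does not cross 180°.
Leg 6: +74.50° → +168.50°, shortest Δλ = 94.0° (east) — does not cross 180°.
Total crossings: 0.

0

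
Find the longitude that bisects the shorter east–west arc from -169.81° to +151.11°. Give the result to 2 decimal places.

+170.65°

Signed shortest Δλ from -169.81° to +151.11° is -39.08°.
Midpoint longitude = -169.81° + (-39.08°)/2 = -169.81° − 19.54° = -189.35°.
Normalise into (−180°, 180°]: +170.65°.
(The naïve average (-169.81 + +151.11)/2 = -9.35° is on the wrong side of the globe.)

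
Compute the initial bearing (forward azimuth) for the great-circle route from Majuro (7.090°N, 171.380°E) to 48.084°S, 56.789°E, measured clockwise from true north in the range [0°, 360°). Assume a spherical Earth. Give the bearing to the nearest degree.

Δλ = 56.789 − 171.380 = -114.591°.
θ = atan2( sin Δλ · cos φ₂ , cos φ₁ · sin φ₂ − sin φ₁ · cos φ₂ · cos Δλ )
  = atan2(-0.60745, -0.70412) = -139.215° → normalised to [0°, 360°): 220.785°.

221°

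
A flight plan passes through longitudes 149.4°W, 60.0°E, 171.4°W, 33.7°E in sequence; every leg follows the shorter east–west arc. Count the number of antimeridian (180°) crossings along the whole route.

3

Leg 1: -149.4° → +60.0°, shortest Δλ = -150.6° (west) — crosses 180°.
Leg 2: +60.0° → -171.4°, shortest Δλ = 128.6° (east) — crosses 180°.
Leg 3: -171.4° → +33.7°, shortest Δλ = -154.9° (west) — crosses 180°.
Total crossings: 3.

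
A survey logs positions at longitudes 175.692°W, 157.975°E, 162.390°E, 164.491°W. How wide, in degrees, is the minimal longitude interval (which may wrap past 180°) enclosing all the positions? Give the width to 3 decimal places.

37.534°

Sort the longitudes: -175.692°, -164.491°, +157.975°, +162.390°.
Eastward gaps between consecutive values (wrapping around): 11.201°, 322.466°, 4.415°, 21.918°.
Largest gap = 322.466° ⇒ minimal covering band is its complement: 360° − 322.466° = 37.534°.
Band runs from +157.975° eastward to -164.491°, crossing the antimeridian.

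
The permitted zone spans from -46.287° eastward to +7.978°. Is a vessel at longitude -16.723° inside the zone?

Yes

Band width going east from -46.287° to +7.978°: ((7.978 − -46.287) mod 360) = 54.265°.
Offset of -16.723° east of the west edge: ((-16.723 − -46.287) mod 360) = 29.564°.
29.564° ≤ 54.265° ⇒ inside.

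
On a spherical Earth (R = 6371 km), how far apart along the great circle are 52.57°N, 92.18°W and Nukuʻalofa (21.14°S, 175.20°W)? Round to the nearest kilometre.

11404 km

Δλ = -175.20 − -92.18 = -83.02°.
Δφ = -21.14 − 52.57 = -73.71°.
a = sin²(Δφ/2) + cos φ₁ · cos φ₂ · sin²(Δλ/2) = 0.608750.
c = 2·atan2(√a, √(1−a)) = 1.79005 rad → d = 6371·c ≈ 11404.40 km.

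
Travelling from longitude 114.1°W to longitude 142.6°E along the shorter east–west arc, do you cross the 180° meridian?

Yes

Naïve |142.6 − -114.1| = 256.7° > 180°, so the shorter arc goes the other way round — across 180°.
Signed shortest Δλ = ((142.6 − -114.1 + 180) mod 360) − 180 = -103.3°.
Going west by 103.3° from -114.1° passes through 180° before reaching +142.6°.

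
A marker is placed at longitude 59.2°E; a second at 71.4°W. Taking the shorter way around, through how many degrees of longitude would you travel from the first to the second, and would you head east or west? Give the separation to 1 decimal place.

130.6° west

Raw difference: -71.4 − 59.2 = -130.6°.
Normalise into (−180°, 180°]: -130.6° stays -130.6°.
Negative ⇒ the second point lies to the west; separation 130.6°.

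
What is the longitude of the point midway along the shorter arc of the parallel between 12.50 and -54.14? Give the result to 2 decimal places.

Signed shortest Δλ from +12.50° to -54.14° is -66.64°.
Midpoint longitude = +12.50° + (-66.64°)/2 = +12.50° − 33.32° = -20.82°.

-20.82°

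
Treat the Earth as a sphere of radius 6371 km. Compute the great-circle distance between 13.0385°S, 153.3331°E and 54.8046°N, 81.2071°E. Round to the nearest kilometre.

Δλ = 81.2071 − 153.3331 = -72.1260°.
Δφ = 54.8046 − -13.0385 = 67.8431°.
a = sin²(Δφ/2) + cos φ₁ · cos φ₂ · sin²(Δλ/2) = 0.506011.
c = 2·atan2(√a, √(1−a)) = 1.58282 rad → d = 6371·c ≈ 10084.14 km.

10084 km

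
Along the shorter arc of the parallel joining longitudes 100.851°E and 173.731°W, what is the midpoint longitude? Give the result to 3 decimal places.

Signed shortest Δλ from +100.851° to -173.731° is +85.418°.
Midpoint longitude = +100.851° + (+85.418°)/2 = +100.851° + 42.709° = +143.560°.
(The naïve average (+100.851 + -173.731)/2 = -36.44° is on the wrong side of the globe.)

143.560°E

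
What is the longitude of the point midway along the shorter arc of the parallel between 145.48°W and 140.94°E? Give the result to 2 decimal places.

177.73°E

Signed shortest Δλ from -145.48° to +140.94° is -73.58°.
Midpoint longitude = -145.48° + (-73.58°)/2 = -145.48° − 36.79° = -182.27°.
Normalise into (−180°, 180°]: +177.73°.
(The naïve average (-145.48 + +140.94)/2 = -2.27° is on the wrong side of the globe.)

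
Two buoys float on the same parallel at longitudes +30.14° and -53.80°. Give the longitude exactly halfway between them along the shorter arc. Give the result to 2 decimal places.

Signed shortest Δλ from +30.14° to -53.80° is -83.94°.
Midpoint longitude = +30.14° + (-83.94°)/2 = +30.14° − 41.97° = -11.83°.

-11.83°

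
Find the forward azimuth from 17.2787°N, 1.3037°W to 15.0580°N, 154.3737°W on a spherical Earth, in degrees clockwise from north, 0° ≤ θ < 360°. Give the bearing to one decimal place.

Δλ = -154.3737 − -1.3037 = -153.0700°.
θ = atan2( sin Δλ · cos φ₂ , cos φ₁ · sin φ₂ − sin φ₁ · cos φ₂ · cos Δλ )
  = atan2(-0.43735, 0.50379) = -40.962° → normalised to [0°, 360°): 319.038°.

319.0°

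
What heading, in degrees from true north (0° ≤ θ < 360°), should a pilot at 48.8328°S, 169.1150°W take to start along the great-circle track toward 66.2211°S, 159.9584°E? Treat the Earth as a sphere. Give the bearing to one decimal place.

Δλ = 159.9584 − -169.1150 = 329.0734°; wrapped into (−180°, 180°]: -30.9266°.
θ = atan2( sin Δλ · cos φ₂ , cos φ₁ · sin φ₂ − sin φ₁ · cos φ₂ · cos Δλ )
  = atan2(-0.20722, -0.34200) = -148.787° → normalised to [0°, 360°): 211.213°.

211.2°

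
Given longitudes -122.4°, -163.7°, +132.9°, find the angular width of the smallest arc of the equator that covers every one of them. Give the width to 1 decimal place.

Sort the longitudes: -163.7°, -122.4°, +132.9°.
Eastward gaps between consecutive values (wrapping around): 41.3°, 255.3°, 63.4°.
Largest gap = 255.3° ⇒ minimal covering band is its complement: 360° − 255.3° = 104.7°.
Band runs from +132.9° eastward to -122.4°, crossing the antimeridian.

104.7°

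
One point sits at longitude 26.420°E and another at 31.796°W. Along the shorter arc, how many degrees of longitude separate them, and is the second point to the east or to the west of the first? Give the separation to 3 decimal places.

Raw difference: -31.796 − 26.420 = -58.216°.
Normalise into (−180°, 180°]: -58.216° stays -58.216°.
Negative ⇒ the second point lies to the west; separation 58.216°.

58.216° west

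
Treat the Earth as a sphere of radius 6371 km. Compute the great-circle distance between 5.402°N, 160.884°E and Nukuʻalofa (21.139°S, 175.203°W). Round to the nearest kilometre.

Δλ = -175.203 − 160.884 = -336.087°; wrapped into (−180°, 180°]: 23.913°.
Δφ = -21.139 − 5.402 = -26.541°.
a = sin²(Δφ/2) + cos φ₁ · cos φ₂ · sin²(Δλ/2) = 0.092546.
c = 2·atan2(√a, √(1−a)) = 0.61822 rad → d = 6371·c ≈ 3938.71 km.

3939 km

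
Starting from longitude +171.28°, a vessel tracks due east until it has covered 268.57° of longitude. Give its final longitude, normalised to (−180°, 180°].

Start at +171.28°; shift +268.57° → +439.85°.
+439.85° lies outside (−180°, 180°]; subtract 360° → +79.85°.

+79.85°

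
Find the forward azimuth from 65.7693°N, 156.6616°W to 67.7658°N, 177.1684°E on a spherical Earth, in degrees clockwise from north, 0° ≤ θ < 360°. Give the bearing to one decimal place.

292.8°

Δλ = 177.1684 − -156.6616 = 333.8300°; wrapped into (−180°, 180°]: -26.1700°.
θ = atan2( sin Δλ · cos φ₂ , cos φ₁ · sin φ₂ − sin φ₁ · cos φ₂ · cos Δλ )
  = atan2(-0.16689, 0.07021) = -67.183° → normalised to [0°, 360°): 292.817°.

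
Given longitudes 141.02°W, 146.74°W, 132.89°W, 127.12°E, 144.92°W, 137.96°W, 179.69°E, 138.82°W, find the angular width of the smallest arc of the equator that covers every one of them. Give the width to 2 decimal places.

Sort the longitudes: -146.74°, -144.92°, -141.02°, -138.82°, -137.96°, -132.89°, +127.12°, +179.69°.
Eastward gaps between consecutive values (wrapping around): 1.82°, 3.90°, 2.20°, 0.86°, 5.07°, 260.01°, 52.57°, 33.57°.
Largest gap = 260.01° ⇒ minimal covering band is its complement: 360° − 260.01° = 99.99°.
Band runs from +127.12° eastward to -132.89°, crossing the antimeridian.

99.99°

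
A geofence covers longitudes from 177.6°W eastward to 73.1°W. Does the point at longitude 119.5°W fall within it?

Yes

Band width going east from -177.6° to -73.1°: ((-73.1 − -177.6) mod 360) = 104.5°.
Offset of -119.5° east of the west edge: ((-119.5 − -177.6) mod 360) = 58.1°.
58.1° ≤ 104.5° ⇒ inside.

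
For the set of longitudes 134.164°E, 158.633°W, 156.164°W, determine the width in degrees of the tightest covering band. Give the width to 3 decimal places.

69.672°

Sort the longitudes: -158.633°, -156.164°, +134.164°.
Eastward gaps between consecutive values (wrapping around): 2.469°, 290.328°, 67.203°.
Largest gap = 290.328° ⇒ minimal covering band is its complement: 360° − 290.328° = 69.672°.
Band runs from +134.164° eastward to -156.164°, crossing the antimeridian.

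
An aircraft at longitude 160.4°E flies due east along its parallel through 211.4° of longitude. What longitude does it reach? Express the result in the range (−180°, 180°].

Start at +160.4°; shift +211.4° → +371.8°.
+371.8° lies outside (−180°, 180°]; subtract 360° → +11.8°.

11.8°E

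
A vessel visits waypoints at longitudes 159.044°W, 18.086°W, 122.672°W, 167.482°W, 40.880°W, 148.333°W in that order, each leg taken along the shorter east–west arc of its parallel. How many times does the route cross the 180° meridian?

Leg 1: -159.044° → -18.086°, shortest Δλ = 140.958° (east) — does not cross 180°.
Leg 2: -18.086° → -122.672°, shortest Δλ = -104.586° (west) — does not cross 180°.
Leg 3: -122.672° → -167.482°, shortest Δλ = -44.81° (west) — does not cross 180°.
Leg 4: -167.482° → -40.880°, shortest Δλ = 126.602° (east) — does not cross 180°.
Leg 5: -40.880° → -148.333°, shortest Δλ = -107.453° (west) — does not cross 180°.
Total crossings: 0.

0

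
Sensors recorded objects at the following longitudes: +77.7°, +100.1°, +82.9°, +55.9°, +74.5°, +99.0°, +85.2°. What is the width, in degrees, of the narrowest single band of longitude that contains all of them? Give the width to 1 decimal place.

Sort the longitudes: +55.9°, +74.5°, +77.7°, +82.9°, +85.2°, +99.0°, +100.1°.
Eastward gaps between consecutive values (wrapping around): 18.6°, 3.2°, 5.2°, 2.3°, 13.8°, 1.1°, 315.8°.
Largest gap = 315.8° ⇒ minimal covering band is its complement: 360° − 315.8° = 44.2°.
Band runs from +55.9° eastward to +100.1°.

44.2°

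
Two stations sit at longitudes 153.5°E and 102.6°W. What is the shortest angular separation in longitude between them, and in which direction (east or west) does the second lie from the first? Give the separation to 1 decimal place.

Raw difference: -102.6 − 153.5 = -256.1°.
Normalise into (−180°, 180°]: -256.1° + 360° = 103.9°.
Positive ⇒ the second point lies to the east; separation 103.9°.

103.9° east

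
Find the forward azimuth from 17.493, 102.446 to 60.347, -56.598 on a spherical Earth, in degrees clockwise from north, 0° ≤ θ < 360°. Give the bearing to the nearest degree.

Δλ = -56.598 − 102.446 = -159.044°.
θ = atan2( sin Δλ · cos φ₂ , cos φ₁ · sin φ₂ − sin φ₁ · cos φ₂ · cos Δλ )
  = atan2(-0.17695, 0.96773) = -10.362° → normalised to [0°, 360°): 349.638°.

350°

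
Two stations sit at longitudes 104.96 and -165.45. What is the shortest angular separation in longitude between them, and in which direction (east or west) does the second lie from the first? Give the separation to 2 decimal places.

Raw difference: -165.45 − 104.96 = -270.41°.
Normalise into (−180°, 180°]: -270.41° + 360° = 89.59°.
Positive ⇒ the second point lies to the east; separation 89.59°.

89.59° east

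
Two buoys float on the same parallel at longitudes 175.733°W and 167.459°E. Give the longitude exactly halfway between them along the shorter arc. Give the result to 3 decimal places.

175.863°E

Signed shortest Δλ from -175.733° to +167.459° is -16.808°.
Midpoint longitude = -175.733° + (-16.808°)/2 = -175.733° − 8.404° = -184.137°.
Normalise into (−180°, 180°]: +175.863°.
(The naïve average (-175.733 + +167.459)/2 = -4.137° is on the wrong side of the globe.)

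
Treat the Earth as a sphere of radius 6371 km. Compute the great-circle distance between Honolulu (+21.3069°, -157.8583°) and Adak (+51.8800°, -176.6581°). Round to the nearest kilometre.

3766 km

Δλ = -176.6581 − -157.8583 = -18.7998°.
Δφ = 51.8800 − 21.3069 = 30.5731°.
a = sin²(Δφ/2) + cos φ₁ · cos φ₂ · sin²(Δλ/2) = 0.084851.
c = 2·atan2(√a, √(1−a)) = 0.59115 rad → d = 6371·c ≈ 3766.23 km.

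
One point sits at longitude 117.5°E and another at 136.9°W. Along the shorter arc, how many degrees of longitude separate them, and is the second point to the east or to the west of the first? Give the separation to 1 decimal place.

105.6° east

Raw difference: -136.9 − 117.5 = -254.4°.
Normalise into (−180°, 180°]: -254.4° + 360° = 105.6°.
Positive ⇒ the second point lies to the east; separation 105.6°.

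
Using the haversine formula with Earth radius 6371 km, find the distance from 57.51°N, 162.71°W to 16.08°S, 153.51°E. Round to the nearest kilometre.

9119 km

Δλ = 153.51 − -162.71 = 316.22°; wrapped into (−180°, 180°]: -43.78°.
Δφ = -16.08 − 57.51 = -73.59°.
a = sin²(Δφ/2) + cos φ₁ · cos φ₂ · sin²(Δλ/2) = 0.430488.
c = 2·atan2(√a, √(1−a)) = 1.43132 rad → d = 6371·c ≈ 9118.94 km.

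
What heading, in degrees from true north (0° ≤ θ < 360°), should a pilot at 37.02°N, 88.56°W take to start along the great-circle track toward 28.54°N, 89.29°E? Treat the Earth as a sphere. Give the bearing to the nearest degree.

2°

Δλ = 89.29 − -88.56 = 177.85°.
θ = atan2( sin Δλ · cos φ₂ , cos φ₁ · sin φ₂ − sin φ₁ · cos φ₂ · cos Δλ )
  = atan2(0.03296, 0.91002) = 2.074° → normalised to [0°, 360°): 2.074°.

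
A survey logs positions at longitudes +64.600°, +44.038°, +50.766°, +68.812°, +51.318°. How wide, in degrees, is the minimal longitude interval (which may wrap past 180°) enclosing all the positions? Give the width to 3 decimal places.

24.774°

Sort the longitudes: +44.038°, +50.766°, +51.318°, +64.600°, +68.812°.
Eastward gaps between consecutive values (wrapping around): 6.728°, 0.552°, 13.282°, 4.212°, 335.226°.
Largest gap = 335.226° ⇒ minimal covering band is its complement: 360° − 335.226° = 24.774°.
Band runs from +44.038° eastward to +68.812°.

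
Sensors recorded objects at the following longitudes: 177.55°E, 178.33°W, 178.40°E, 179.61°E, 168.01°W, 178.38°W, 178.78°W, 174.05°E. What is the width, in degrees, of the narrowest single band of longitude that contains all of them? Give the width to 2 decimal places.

Sort the longitudes: -178.78°, -178.38°, -178.33°, -168.01°, +174.05°, +177.55°, +178.40°, +179.61°.
Eastward gaps between consecutive values (wrapping around): 0.40°, 0.05°, 10.32°, 342.06°, 3.50°, 0.85°, 1.21°, 1.61°.
Largest gap = 342.06° ⇒ minimal covering band is its complement: 360° − 342.06° = 17.94°.
Band runs from +174.05° eastward to -168.01°, crossing the antimeridian.

17.94°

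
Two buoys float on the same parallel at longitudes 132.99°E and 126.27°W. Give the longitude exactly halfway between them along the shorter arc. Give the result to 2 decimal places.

176.64°W

Signed shortest Δλ from +132.99° to -126.27° is +100.74°.
Midpoint longitude = +132.99° + (+100.74°)/2 = +132.99° + 50.37° = +183.36°.
Normalise into (−180°, 180°]: -176.64°.
(The naïve average (+132.99 + -126.27)/2 = 3.36° is on the wrong side of the globe.)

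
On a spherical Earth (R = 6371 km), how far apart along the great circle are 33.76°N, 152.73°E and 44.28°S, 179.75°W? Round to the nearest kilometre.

Δλ = -179.75 − 152.73 = -332.48°; wrapped into (−180°, 180°]: 27.52°.
Δφ = -44.28 − 33.76 = -78.04°.
a = sin²(Δφ/2) + cos φ₁ · cos φ₂ · sin²(Δλ/2) = 0.430060.
c = 2·atan2(√a, √(1−a)) = 1.43046 rad → d = 6371·c ≈ 9113.43 km.

9113 km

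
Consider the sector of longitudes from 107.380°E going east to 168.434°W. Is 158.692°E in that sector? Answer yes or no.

Yes

Band width going east from +107.380° to -168.434°: ((-168.434 − 107.380) mod 360) = 84.186°.
Offset of +158.692° east of the west edge: ((158.692 − 107.380) mod 360) = 51.312°.
51.312° ≤ 84.186° ⇒ inside.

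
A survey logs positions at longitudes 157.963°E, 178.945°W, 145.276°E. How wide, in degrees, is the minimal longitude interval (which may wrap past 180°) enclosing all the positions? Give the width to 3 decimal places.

35.779°

Sort the longitudes: -178.945°, +145.276°, +157.963°.
Eastward gaps between consecutive values (wrapping around): 324.221°, 12.687°, 23.092°.
Largest gap = 324.221° ⇒ minimal covering band is its complement: 360° − 324.221° = 35.779°.
Band runs from +145.276° eastward to -178.945°, crossing the antimeridian.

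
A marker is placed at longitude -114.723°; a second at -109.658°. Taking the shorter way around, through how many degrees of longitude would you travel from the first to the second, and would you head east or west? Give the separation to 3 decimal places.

Raw difference: -109.658 − -114.723 = 5.065°.
Normalise into (−180°, 180°]: 5.065° stays 5.065°.
Positive ⇒ the second point lies to the east; separation 5.065°.

5.065° east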